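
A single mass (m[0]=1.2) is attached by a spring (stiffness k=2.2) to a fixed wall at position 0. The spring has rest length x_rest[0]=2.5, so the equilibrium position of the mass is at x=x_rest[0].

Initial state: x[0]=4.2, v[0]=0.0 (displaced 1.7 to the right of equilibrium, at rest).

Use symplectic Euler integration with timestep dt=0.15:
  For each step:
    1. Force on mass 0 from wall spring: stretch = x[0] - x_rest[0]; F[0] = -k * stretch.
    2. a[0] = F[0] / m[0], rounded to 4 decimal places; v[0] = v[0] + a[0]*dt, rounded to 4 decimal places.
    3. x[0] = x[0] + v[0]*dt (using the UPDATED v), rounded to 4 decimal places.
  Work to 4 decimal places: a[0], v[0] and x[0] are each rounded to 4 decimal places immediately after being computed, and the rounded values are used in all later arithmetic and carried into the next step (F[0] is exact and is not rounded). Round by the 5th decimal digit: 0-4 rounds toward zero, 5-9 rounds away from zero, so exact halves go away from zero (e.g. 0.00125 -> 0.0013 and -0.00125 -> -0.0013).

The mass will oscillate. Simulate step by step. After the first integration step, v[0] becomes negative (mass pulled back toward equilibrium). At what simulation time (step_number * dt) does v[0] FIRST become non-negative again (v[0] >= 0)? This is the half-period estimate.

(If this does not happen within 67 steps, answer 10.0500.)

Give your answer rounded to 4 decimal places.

Step 0: x=[4.2000] v=[0.0000]
Step 1: x=[4.1299] v=[-0.4675]
Step 2: x=[3.9925] v=[-0.9157]
Step 3: x=[3.7936] v=[-1.3261]
Step 4: x=[3.5413] v=[-1.6818]
Step 5: x=[3.2461] v=[-1.9682]
Step 6: x=[2.9201] v=[-2.1734]
Step 7: x=[2.5768] v=[-2.2889]
Step 8: x=[2.2303] v=[-2.3100]
Step 9: x=[1.8949] v=[-2.2358]
Step 10: x=[1.5845] v=[-2.0694]
Step 11: x=[1.3119] v=[-1.8176]
Step 12: x=[1.0883] v=[-1.4909]
Step 13: x=[0.9229] v=[-1.1027]
Step 14: x=[0.8226] v=[-0.6690]
Step 15: x=[0.7914] v=[-0.2077]
Step 16: x=[0.8307] v=[0.2622]
First v>=0 after going negative at step 16, time=2.4000

Answer: 2.4000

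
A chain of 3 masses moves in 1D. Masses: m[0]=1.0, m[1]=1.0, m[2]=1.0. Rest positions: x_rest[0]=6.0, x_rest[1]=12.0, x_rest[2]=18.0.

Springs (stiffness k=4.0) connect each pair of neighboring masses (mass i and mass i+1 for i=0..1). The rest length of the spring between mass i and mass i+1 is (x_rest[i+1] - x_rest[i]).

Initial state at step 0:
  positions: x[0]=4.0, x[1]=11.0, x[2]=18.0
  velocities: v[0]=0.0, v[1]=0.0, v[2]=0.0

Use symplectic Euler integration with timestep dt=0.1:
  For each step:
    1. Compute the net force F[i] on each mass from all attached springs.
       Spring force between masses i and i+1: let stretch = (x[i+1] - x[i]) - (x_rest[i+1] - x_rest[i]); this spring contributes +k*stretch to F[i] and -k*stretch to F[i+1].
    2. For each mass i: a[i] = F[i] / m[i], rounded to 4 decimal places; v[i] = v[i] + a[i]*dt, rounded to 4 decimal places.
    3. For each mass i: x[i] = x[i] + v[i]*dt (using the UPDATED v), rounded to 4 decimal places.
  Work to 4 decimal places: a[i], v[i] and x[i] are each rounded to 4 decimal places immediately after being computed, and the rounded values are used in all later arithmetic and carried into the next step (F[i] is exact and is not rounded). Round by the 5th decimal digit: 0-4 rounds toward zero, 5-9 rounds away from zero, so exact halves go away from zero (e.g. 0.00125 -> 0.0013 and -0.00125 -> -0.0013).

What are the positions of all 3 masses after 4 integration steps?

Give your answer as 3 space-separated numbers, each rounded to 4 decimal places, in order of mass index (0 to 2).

Answer: 4.3765 11.0000 17.6235

Derivation:
Step 0: x=[4.0000 11.0000 18.0000] v=[0.0000 0.0000 0.0000]
Step 1: x=[4.0400 11.0000 17.9600] v=[0.4000 0.0000 -0.4000]
Step 2: x=[4.1184 11.0000 17.8816] v=[0.7840 0.0000 -0.7840]
Step 3: x=[4.2321 11.0000 17.7679] v=[1.1366 0.0000 -1.1366]
Step 4: x=[4.3765 11.0000 17.6235] v=[1.4438 0.0000 -1.4438]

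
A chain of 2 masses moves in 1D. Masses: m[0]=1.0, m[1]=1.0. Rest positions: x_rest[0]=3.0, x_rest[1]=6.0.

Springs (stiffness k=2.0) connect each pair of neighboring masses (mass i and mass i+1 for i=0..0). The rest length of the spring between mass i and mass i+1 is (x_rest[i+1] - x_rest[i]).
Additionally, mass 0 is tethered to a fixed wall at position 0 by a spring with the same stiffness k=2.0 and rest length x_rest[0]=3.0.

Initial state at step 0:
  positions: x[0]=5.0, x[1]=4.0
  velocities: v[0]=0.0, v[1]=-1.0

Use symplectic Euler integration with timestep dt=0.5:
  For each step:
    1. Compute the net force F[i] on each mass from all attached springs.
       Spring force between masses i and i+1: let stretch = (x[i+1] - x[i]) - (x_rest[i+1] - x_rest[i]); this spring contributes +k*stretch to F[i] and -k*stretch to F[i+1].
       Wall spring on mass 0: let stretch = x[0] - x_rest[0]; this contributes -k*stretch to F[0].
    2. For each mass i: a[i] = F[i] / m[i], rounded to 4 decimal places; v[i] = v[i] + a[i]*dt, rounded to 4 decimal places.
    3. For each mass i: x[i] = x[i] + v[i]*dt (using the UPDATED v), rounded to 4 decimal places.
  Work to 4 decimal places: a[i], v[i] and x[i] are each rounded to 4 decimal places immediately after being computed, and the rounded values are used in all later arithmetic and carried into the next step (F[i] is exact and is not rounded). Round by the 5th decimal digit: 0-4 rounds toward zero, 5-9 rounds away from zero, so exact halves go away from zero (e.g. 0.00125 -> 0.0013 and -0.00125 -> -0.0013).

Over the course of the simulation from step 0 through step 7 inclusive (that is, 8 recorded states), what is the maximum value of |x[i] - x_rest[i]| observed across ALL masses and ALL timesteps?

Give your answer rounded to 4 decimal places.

Answer: 3.2500

Derivation:
Step 0: x=[5.0000 4.0000] v=[0.0000 -1.0000]
Step 1: x=[2.0000 5.5000] v=[-6.0000 3.0000]
Step 2: x=[-0.2500 6.7500] v=[-4.5000 2.5000]
Step 3: x=[1.1250 6.0000] v=[2.7500 -1.5000]
Step 4: x=[4.3750 4.3125] v=[6.5000 -3.3750]
Step 5: x=[5.4063 4.1563] v=[2.0625 -0.3125]
Step 6: x=[3.1094 6.1251] v=[-4.5938 3.9375]
Step 7: x=[0.7657 8.0860] v=[-4.6875 3.9218]
Max displacement = 3.2500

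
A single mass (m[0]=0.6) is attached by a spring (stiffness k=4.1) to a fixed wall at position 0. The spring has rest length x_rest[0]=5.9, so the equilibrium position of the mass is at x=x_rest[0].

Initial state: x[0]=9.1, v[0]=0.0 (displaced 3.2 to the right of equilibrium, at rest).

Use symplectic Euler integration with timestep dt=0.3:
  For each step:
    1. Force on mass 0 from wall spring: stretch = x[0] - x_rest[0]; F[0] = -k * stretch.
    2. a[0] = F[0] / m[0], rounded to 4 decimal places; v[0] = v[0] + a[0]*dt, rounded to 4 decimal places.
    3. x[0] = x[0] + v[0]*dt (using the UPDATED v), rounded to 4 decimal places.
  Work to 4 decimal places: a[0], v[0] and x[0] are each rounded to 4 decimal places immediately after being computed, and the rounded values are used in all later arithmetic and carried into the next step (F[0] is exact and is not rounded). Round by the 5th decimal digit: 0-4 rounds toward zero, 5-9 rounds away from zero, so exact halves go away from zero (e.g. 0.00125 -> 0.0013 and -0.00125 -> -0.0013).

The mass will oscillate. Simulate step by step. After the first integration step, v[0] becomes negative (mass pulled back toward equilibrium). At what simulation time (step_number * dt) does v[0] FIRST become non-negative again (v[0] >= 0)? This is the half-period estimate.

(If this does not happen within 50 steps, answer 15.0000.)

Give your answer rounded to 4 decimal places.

Step 0: x=[9.1000] v=[0.0000]
Step 1: x=[7.1320] v=[-6.5600]
Step 2: x=[4.4063] v=[-9.0856]
Step 3: x=[2.5993] v=[-6.0235]
Step 4: x=[2.8222] v=[0.7429]
First v>=0 after going negative at step 4, time=1.2000

Answer: 1.2000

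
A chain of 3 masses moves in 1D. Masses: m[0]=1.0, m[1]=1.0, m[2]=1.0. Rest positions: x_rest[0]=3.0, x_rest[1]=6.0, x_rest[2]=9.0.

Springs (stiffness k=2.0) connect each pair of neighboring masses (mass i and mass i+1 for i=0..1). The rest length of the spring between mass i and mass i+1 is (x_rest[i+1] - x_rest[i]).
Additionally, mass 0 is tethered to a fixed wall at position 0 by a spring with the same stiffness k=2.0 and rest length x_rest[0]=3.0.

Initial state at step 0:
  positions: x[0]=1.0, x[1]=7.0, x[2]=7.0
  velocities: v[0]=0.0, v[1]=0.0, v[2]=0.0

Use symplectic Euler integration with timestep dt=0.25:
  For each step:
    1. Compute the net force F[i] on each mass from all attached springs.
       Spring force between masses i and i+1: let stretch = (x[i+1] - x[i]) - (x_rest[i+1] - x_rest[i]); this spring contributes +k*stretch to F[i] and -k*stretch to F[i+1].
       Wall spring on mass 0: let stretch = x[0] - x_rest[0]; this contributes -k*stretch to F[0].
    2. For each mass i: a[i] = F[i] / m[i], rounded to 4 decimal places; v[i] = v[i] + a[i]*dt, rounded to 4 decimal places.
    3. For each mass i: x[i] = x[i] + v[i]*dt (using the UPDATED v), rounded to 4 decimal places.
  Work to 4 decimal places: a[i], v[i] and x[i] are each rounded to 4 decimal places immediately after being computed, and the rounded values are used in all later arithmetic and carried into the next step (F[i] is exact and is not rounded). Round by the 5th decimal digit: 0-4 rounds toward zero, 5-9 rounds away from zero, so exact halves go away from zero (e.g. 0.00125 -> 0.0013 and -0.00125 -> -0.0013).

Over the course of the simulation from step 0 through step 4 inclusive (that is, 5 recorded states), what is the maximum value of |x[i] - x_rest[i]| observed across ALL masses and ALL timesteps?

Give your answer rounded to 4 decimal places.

Answer: 2.6496

Derivation:
Step 0: x=[1.0000 7.0000 7.0000] v=[0.0000 0.0000 0.0000]
Step 1: x=[1.6250 6.2500 7.3750] v=[2.5000 -3.0000 1.5000]
Step 2: x=[2.6250 5.0625 7.9844] v=[4.0000 -4.7500 2.4375]
Step 3: x=[3.6016 3.9356 8.6036] v=[3.9063 -4.5078 2.4766]
Step 4: x=[4.1697 3.3504 9.0143] v=[2.2725 -2.3408 1.6426]
Max displacement = 2.6496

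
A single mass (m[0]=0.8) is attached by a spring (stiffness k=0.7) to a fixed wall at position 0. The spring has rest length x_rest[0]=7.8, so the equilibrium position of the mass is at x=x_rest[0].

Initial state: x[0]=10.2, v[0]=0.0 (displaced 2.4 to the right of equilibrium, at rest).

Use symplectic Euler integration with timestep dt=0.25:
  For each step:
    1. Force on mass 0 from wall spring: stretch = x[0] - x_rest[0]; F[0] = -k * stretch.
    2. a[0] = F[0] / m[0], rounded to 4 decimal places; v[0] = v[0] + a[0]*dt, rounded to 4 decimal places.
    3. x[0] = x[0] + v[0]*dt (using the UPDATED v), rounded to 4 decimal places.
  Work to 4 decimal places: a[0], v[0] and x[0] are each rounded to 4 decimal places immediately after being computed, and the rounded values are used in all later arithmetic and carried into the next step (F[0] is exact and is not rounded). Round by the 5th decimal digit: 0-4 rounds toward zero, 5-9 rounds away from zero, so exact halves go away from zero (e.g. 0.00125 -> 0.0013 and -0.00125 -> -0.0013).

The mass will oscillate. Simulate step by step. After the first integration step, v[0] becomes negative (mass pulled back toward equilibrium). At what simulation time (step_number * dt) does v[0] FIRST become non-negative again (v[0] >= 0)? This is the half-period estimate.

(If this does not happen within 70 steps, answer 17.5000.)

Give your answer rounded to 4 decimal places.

Answer: 3.5000

Derivation:
Step 0: x=[10.2000] v=[0.0000]
Step 1: x=[10.0688] v=[-0.5250]
Step 2: x=[9.8135] v=[-1.0213]
Step 3: x=[9.4481] v=[-1.4618]
Step 4: x=[8.9925] v=[-1.8223]
Step 5: x=[8.4717] v=[-2.0832]
Step 6: x=[7.9142] v=[-2.2301]
Step 7: x=[7.3504] v=[-2.2551]
Step 8: x=[6.8112] v=[-2.1568]
Step 9: x=[6.3261] v=[-1.9405]
Step 10: x=[5.9216] v=[-1.6181]
Step 11: x=[5.6198] v=[-1.2072]
Step 12: x=[5.4372] v=[-0.7303]
Step 13: x=[5.3839] v=[-0.2134]
Step 14: x=[5.4627] v=[0.3151]
First v>=0 after going negative at step 14, time=3.5000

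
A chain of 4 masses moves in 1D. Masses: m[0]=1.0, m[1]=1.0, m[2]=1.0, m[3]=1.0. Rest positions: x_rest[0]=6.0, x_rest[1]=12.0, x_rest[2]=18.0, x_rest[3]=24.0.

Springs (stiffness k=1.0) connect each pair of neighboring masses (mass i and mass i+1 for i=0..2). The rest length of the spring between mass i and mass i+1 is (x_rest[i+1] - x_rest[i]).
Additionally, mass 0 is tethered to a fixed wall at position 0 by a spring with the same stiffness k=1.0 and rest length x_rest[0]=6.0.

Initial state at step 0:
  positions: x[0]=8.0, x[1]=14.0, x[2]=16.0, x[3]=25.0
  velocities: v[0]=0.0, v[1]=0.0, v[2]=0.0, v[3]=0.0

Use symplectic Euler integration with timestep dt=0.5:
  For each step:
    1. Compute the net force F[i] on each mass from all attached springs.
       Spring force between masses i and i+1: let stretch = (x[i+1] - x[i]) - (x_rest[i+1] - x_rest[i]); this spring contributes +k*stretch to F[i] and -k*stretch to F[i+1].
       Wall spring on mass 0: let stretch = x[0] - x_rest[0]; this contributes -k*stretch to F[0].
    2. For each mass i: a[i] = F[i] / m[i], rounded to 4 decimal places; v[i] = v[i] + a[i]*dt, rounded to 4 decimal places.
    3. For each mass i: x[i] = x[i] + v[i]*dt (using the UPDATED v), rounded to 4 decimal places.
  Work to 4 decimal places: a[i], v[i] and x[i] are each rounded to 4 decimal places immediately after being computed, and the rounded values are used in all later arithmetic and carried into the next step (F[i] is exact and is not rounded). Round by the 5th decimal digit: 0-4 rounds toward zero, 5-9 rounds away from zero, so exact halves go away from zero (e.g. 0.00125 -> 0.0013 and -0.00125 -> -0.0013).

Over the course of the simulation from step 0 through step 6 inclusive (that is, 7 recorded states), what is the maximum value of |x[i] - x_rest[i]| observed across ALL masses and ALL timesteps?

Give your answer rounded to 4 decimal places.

Answer: 2.9532

Derivation:
Step 0: x=[8.0000 14.0000 16.0000 25.0000] v=[0.0000 0.0000 0.0000 0.0000]
Step 1: x=[7.5000 13.0000 17.7500 24.2500] v=[-1.0000 -2.0000 3.5000 -1.5000]
Step 2: x=[6.5000 11.8125 19.9375 23.3750] v=[-2.0000 -2.3750 4.3750 -1.7500]
Step 3: x=[5.2031 11.3281 20.9532 23.1406] v=[-2.5938 -0.9688 2.0313 -0.4688]
Step 4: x=[4.1367 11.7188 20.1094 23.8594] v=[-2.1329 0.7813 -1.6876 1.4375]
Step 5: x=[3.9316 12.3116 18.1055 25.1407] v=[-0.4102 1.1856 -4.0079 2.5625]
Step 6: x=[4.8386 12.2579 16.4119 26.1632] v=[1.8140 -0.1075 -3.3873 2.0449]
Max displacement = 2.9532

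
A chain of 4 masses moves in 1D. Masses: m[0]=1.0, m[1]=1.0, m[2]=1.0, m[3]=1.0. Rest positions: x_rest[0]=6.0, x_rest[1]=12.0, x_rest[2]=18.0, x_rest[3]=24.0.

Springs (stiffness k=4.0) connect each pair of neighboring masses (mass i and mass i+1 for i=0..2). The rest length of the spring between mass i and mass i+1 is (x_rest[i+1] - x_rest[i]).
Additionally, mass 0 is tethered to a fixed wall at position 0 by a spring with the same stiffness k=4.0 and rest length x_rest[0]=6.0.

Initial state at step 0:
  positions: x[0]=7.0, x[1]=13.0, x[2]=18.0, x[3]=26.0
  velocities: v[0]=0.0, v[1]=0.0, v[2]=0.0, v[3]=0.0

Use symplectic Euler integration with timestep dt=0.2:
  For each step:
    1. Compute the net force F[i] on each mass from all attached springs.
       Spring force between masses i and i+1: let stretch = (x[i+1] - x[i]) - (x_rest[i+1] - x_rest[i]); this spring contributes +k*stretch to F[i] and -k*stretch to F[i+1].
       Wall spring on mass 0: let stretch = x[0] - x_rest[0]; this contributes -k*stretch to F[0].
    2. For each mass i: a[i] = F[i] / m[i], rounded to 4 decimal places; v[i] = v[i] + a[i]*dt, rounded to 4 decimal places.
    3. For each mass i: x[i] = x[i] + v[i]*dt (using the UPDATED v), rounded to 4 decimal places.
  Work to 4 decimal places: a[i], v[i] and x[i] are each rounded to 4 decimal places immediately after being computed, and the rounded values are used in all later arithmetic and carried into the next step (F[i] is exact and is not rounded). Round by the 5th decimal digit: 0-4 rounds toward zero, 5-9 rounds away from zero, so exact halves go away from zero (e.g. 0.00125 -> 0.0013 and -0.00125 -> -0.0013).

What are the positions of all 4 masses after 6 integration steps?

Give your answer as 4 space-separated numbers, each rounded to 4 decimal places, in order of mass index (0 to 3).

Answer: 5.6397 12.8551 19.0610 24.4947

Derivation:
Step 0: x=[7.0000 13.0000 18.0000 26.0000] v=[0.0000 0.0000 0.0000 0.0000]
Step 1: x=[6.8400 12.8400 18.4800 25.6800] v=[-0.8000 -0.8000 2.4000 -1.6000]
Step 2: x=[6.5456 12.6224 19.2096 25.1680] v=[-1.4720 -1.0880 3.6480 -2.5600]
Step 3: x=[6.1762 12.4865 19.8386 24.6627] v=[-1.8470 -0.6797 3.1450 -2.5267]
Step 4: x=[5.8283 12.5172 20.0631 24.3455] v=[-1.7397 0.1537 1.1226 -1.5860]
Step 5: x=[5.6181 12.6851 19.7655 24.3031] v=[-1.0512 0.8393 -1.4882 -0.2119]
Step 6: x=[5.6397 12.8551 19.0610 24.4947] v=[0.1079 0.8500 -3.5224 0.9580]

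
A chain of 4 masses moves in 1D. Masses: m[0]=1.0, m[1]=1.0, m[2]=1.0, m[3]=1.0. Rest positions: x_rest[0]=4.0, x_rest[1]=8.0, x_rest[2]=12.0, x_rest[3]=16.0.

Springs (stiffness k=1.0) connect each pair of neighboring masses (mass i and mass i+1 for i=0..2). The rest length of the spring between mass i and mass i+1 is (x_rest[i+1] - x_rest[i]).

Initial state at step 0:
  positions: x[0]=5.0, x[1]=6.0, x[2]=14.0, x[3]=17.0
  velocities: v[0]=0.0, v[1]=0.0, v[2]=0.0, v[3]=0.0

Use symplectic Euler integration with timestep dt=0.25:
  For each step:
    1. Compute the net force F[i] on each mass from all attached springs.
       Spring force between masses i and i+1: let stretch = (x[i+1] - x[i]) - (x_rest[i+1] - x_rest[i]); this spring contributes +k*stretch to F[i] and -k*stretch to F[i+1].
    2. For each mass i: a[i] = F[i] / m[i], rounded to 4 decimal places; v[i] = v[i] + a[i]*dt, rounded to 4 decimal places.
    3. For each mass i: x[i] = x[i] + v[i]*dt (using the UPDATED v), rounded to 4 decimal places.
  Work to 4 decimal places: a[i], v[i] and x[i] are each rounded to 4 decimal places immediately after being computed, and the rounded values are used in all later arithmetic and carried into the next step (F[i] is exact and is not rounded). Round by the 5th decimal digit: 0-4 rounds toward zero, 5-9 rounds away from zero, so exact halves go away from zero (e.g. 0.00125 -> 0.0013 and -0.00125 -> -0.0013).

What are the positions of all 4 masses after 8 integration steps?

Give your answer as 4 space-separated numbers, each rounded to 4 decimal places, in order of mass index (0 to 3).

Answer: 3.5415 10.2176 11.7913 16.4500

Derivation:
Step 0: x=[5.0000 6.0000 14.0000 17.0000] v=[0.0000 0.0000 0.0000 0.0000]
Step 1: x=[4.8125 6.4375 13.6875 17.0625] v=[-0.7500 1.7500 -1.2500 0.2500]
Step 2: x=[4.4766 7.2266 13.1328 17.1641] v=[-1.3438 3.1563 -2.2188 0.4063]
Step 3: x=[4.0625 8.2130 12.4609 17.2637] v=[-1.6563 3.9454 -2.6875 0.3985]
Step 4: x=[3.6578 9.2055 11.8237 17.3132] v=[-1.6187 3.9698 -2.5488 0.1978]
Step 5: x=[3.3499 10.0149 11.3660 17.2696] v=[-1.2318 3.2374 -1.8310 -0.1746]
Step 6: x=[3.2085 10.4921 11.1928 17.1070] v=[-0.5656 1.9089 -0.6929 -0.6505]
Step 7: x=[3.2723 10.5579 11.3454 16.8247] v=[0.2553 0.2632 0.6105 -1.1291]
Step 8: x=[3.5415 10.2176 11.7913 16.4500] v=[1.0767 -1.3613 1.7835 -1.4989]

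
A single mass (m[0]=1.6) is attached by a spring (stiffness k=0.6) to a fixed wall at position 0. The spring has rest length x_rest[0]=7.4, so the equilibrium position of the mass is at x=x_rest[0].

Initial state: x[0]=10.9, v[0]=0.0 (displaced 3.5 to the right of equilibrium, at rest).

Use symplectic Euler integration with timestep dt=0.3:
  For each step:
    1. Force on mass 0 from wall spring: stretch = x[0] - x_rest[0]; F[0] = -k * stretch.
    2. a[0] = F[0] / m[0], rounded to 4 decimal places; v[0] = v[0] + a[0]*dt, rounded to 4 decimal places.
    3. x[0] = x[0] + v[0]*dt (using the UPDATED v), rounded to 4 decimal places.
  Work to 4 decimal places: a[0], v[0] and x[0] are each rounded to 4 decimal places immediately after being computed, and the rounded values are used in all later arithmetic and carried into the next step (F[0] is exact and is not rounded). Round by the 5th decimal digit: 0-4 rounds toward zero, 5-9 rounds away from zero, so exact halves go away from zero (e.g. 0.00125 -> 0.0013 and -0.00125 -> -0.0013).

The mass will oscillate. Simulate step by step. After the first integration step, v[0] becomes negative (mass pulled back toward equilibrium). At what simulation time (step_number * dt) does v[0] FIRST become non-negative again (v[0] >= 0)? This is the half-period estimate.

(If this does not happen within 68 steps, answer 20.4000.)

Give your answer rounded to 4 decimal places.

Step 0: x=[10.9000] v=[0.0000]
Step 1: x=[10.7819] v=[-0.3938]
Step 2: x=[10.5496] v=[-0.7743]
Step 3: x=[10.2110] v=[-1.1286]
Step 4: x=[9.7776] v=[-1.4448]
Step 5: x=[9.2639] v=[-1.7123]
Step 6: x=[8.6873] v=[-1.9220]
Step 7: x=[8.0673] v=[-2.0668]
Step 8: x=[7.4247] v=[-2.1419]
Step 9: x=[6.7813] v=[-2.1447]
Step 10: x=[6.1588] v=[-2.0751]
Step 11: x=[5.5782] v=[-1.9355]
Step 12: x=[5.0591] v=[-1.7305]
Step 13: x=[4.6189] v=[-1.4672]
Step 14: x=[4.2726] v=[-1.1543]
Step 15: x=[4.0319] v=[-0.8025]
Step 16: x=[3.9048] v=[-0.4236]
Step 17: x=[3.8957] v=[-0.0304]
Step 18: x=[4.0048] v=[0.3638]
First v>=0 after going negative at step 18, time=5.4000

Answer: 5.4000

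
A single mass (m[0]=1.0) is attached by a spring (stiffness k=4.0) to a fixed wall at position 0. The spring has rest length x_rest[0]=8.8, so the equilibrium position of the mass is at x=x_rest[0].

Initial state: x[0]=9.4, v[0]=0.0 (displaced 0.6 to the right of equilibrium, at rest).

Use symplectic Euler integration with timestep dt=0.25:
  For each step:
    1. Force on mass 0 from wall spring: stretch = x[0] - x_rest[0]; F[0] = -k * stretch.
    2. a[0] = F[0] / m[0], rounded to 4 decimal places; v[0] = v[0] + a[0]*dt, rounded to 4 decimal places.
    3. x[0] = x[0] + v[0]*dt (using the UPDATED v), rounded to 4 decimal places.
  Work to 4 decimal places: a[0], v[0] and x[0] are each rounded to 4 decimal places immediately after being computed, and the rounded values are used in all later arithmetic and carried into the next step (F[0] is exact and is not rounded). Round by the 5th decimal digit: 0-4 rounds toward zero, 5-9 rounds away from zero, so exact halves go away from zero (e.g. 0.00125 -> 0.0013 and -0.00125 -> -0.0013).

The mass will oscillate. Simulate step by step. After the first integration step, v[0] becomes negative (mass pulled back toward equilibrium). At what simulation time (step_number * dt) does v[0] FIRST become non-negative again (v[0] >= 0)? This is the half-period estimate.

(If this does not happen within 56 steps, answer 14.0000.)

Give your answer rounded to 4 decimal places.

Step 0: x=[9.4000] v=[0.0000]
Step 1: x=[9.2500] v=[-0.6000]
Step 2: x=[8.9875] v=[-1.0500]
Step 3: x=[8.6781] v=[-1.2375]
Step 4: x=[8.3992] v=[-1.1156]
Step 5: x=[8.2205] v=[-0.7148]
Step 6: x=[8.1867] v=[-0.1353]
Step 7: x=[8.3062] v=[0.4780]
First v>=0 after going negative at step 7, time=1.7500

Answer: 1.7500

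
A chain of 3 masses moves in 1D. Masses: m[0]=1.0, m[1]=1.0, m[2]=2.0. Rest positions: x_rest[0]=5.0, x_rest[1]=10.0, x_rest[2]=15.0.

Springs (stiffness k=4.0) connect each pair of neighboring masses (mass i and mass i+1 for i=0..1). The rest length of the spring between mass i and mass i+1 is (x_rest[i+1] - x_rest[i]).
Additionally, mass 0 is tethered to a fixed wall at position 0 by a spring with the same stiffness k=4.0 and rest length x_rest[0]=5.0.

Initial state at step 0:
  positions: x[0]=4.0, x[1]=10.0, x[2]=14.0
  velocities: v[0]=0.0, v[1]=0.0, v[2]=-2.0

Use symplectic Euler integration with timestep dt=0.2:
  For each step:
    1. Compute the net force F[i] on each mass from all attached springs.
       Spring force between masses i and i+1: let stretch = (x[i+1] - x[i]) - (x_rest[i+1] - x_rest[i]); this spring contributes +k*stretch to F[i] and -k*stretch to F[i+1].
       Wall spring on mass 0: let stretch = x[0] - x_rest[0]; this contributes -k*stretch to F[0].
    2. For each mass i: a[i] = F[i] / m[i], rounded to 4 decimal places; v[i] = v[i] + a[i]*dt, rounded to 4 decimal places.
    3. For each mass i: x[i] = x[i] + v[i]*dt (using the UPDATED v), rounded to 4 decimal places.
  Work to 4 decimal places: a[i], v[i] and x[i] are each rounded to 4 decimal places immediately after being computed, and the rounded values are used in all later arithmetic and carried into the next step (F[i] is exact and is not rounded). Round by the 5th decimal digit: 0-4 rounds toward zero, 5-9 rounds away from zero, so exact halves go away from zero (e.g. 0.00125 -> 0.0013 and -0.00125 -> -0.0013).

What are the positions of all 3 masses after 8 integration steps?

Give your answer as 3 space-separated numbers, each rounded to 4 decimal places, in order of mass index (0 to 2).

Step 0: x=[4.0000 10.0000 14.0000] v=[0.0000 0.0000 -2.0000]
Step 1: x=[4.3200 9.6800 13.6800] v=[1.6000 -1.6000 -1.6000]
Step 2: x=[4.8064 9.1424 13.4400] v=[2.4320 -2.6880 -1.2000]
Step 3: x=[5.2175 8.5987 13.2562] v=[2.0557 -2.7187 -0.9190]
Step 4: x=[5.3348 8.2592 13.0998] v=[0.5867 -1.6977 -0.7820]
Step 5: x=[5.0665 8.2263 12.9562] v=[-1.3416 -0.1647 -0.7182]
Step 6: x=[4.4931 8.4446 12.8342] v=[-2.8670 1.0914 -0.6102]
Step 7: x=[3.8330 8.7330 12.7610] v=[-3.3003 1.4419 -0.3660]
Step 8: x=[3.3437 8.8819 12.7656] v=[-2.4467 0.7443 0.0228]

Answer: 3.3437 8.8819 12.7656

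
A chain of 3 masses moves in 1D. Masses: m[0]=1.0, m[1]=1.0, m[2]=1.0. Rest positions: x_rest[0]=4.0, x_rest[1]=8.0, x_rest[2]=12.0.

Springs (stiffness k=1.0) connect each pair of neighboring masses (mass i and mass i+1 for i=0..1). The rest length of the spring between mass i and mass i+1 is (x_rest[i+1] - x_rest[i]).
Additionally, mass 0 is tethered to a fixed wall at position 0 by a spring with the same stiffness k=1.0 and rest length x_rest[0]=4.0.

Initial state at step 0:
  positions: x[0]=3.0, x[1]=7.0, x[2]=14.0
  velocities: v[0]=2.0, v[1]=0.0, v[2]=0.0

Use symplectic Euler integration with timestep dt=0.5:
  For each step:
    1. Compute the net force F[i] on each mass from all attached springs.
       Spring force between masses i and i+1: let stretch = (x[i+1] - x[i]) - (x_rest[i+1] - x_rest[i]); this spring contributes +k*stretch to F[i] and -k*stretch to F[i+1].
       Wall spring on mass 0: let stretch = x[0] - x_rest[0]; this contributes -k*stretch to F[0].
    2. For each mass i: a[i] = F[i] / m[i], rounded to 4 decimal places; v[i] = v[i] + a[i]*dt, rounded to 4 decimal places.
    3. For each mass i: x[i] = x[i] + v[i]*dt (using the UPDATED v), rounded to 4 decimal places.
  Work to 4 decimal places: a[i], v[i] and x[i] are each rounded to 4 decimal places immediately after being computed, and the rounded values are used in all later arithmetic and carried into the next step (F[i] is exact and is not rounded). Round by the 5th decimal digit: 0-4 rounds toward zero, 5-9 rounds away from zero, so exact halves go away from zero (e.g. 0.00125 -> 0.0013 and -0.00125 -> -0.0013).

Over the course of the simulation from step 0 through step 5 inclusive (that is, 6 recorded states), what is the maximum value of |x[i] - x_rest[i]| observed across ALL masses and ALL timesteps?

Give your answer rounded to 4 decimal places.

Step 0: x=[3.0000 7.0000 14.0000] v=[2.0000 0.0000 0.0000]
Step 1: x=[4.2500 7.7500 13.2500] v=[2.5000 1.5000 -1.5000]
Step 2: x=[5.3125 9.0000 12.1250] v=[2.1250 2.5000 -2.2500]
Step 3: x=[5.9688 10.1094 11.2188] v=[1.3125 2.2188 -1.8125]
Step 4: x=[6.1680 10.4610 11.0352] v=[0.3984 0.7032 -0.3672]
Step 5: x=[5.8985 9.8829 11.7081] v=[-0.5391 -1.1562 1.3457]
Max displacement = 2.4610

Answer: 2.4610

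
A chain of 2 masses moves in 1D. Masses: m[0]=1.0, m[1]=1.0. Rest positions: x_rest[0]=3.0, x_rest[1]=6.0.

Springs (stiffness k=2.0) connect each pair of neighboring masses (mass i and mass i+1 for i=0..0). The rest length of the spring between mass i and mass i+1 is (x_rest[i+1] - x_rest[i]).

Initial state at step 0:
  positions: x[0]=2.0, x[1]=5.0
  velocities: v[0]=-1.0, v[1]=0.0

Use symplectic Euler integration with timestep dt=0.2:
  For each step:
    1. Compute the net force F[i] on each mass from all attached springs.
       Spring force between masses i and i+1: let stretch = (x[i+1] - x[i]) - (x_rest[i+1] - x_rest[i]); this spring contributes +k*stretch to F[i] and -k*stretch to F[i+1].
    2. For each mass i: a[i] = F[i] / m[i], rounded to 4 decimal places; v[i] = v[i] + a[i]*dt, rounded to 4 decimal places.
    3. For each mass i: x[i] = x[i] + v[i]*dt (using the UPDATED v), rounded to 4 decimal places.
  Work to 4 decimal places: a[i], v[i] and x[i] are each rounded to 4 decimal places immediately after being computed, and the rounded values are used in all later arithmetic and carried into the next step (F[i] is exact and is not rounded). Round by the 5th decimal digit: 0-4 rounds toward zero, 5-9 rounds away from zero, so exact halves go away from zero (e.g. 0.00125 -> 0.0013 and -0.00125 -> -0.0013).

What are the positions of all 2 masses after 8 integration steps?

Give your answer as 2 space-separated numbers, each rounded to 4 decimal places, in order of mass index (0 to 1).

Answer: 1.2204 4.1796

Derivation:
Step 0: x=[2.0000 5.0000] v=[-1.0000 0.0000]
Step 1: x=[1.8000 5.0000] v=[-1.0000 0.0000]
Step 2: x=[1.6160 4.9840] v=[-0.9200 -0.0800]
Step 3: x=[1.4614 4.9386] v=[-0.7728 -0.2272]
Step 4: x=[1.3450 4.8550] v=[-0.5819 -0.4181]
Step 5: x=[1.2694 4.7306] v=[-0.3779 -0.6221]
Step 6: x=[1.2307 4.5693] v=[-0.1934 -0.8066]
Step 7: x=[1.2191 4.3809] v=[-0.0580 -0.9420]
Step 8: x=[1.2204 4.1796] v=[0.0067 -1.0067]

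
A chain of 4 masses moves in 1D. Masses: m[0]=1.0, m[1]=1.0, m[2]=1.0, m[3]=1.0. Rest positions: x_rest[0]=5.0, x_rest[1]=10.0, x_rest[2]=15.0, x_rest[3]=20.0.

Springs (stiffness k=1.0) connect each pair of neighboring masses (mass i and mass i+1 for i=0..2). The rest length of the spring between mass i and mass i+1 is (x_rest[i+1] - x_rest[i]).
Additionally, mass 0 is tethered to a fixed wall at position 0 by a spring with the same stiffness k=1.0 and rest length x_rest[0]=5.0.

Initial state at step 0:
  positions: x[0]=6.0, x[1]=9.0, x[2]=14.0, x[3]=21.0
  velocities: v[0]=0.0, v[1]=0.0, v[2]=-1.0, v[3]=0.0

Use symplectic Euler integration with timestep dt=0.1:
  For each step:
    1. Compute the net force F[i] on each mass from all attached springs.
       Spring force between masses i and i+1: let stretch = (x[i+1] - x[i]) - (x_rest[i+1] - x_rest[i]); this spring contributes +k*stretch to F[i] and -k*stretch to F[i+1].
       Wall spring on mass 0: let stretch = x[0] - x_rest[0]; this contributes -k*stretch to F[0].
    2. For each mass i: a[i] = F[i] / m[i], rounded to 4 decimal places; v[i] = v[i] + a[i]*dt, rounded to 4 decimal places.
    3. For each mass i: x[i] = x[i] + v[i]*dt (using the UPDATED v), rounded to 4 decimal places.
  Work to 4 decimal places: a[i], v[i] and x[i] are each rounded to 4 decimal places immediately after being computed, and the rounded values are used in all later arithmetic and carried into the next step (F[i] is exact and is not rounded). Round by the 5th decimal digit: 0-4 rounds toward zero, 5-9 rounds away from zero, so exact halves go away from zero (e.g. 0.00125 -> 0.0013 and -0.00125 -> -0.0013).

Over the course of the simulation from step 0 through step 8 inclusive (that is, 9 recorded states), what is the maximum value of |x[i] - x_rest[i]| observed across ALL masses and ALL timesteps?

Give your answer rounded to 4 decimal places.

Answer: 1.1862

Derivation:
Step 0: x=[6.0000 9.0000 14.0000 21.0000] v=[0.0000 0.0000 -1.0000 0.0000]
Step 1: x=[5.9700 9.0200 13.9200 20.9800] v=[-0.3000 0.2000 -0.8000 -0.2000]
Step 2: x=[5.9108 9.0585 13.8616 20.9394] v=[-0.5920 0.3850 -0.5840 -0.4060]
Step 3: x=[5.8240 9.1136 13.8260 20.8780] v=[-0.8683 0.5505 -0.3565 -0.6138]
Step 4: x=[5.7118 9.1829 13.8138 20.7961] v=[-1.1217 0.6928 -0.1225 -0.8190]
Step 5: x=[5.5772 9.2638 13.8251 20.6944] v=[-1.3458 0.8088 0.1126 -1.0172]
Step 6: x=[5.4237 9.3534 13.8594 20.5740] v=[-1.5349 0.8963 0.3434 -1.2041]
Step 7: x=[5.2553 9.4488 13.9158 20.4364] v=[-1.6843 0.9539 0.5643 -1.3756]
Step 8: x=[5.0763 9.5469 13.9928 20.2836] v=[-1.7905 0.9813 0.7697 -1.5277]
Max displacement = 1.1862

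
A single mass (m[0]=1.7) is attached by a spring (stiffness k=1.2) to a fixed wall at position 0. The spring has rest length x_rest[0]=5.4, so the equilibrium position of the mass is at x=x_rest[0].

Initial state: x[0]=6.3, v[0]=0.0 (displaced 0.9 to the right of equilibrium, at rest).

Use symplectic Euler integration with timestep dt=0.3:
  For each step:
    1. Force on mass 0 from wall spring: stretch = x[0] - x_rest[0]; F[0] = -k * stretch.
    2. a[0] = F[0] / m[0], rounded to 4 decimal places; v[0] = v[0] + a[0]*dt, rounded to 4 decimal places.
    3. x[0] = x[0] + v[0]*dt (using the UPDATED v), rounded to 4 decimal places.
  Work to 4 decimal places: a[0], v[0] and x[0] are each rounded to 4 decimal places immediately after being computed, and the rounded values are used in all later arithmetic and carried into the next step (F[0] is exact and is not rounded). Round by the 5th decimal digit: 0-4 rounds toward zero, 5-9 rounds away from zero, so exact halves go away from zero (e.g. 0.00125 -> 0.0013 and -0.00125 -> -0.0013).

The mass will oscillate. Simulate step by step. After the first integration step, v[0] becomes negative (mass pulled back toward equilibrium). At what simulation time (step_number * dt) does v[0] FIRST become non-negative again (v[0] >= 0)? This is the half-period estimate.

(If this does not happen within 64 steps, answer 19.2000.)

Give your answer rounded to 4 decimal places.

Answer: 3.9000

Derivation:
Step 0: x=[6.3000] v=[0.0000]
Step 1: x=[6.2428] v=[-0.1906]
Step 2: x=[6.1321] v=[-0.3691]
Step 3: x=[5.9749] v=[-0.5241]
Step 4: x=[5.7812] v=[-0.6458]
Step 5: x=[5.5633] v=[-0.7265]
Step 6: x=[5.3350] v=[-0.7611]
Step 7: x=[5.1108] v=[-0.7473]
Step 8: x=[4.9050] v=[-0.6861]
Step 9: x=[4.7306] v=[-0.5813]
Step 10: x=[4.5987] v=[-0.4396]
Step 11: x=[4.5177] v=[-0.2699]
Step 12: x=[4.4928] v=[-0.0831]
Step 13: x=[4.5255] v=[0.1090]
First v>=0 after going negative at step 13, time=3.9000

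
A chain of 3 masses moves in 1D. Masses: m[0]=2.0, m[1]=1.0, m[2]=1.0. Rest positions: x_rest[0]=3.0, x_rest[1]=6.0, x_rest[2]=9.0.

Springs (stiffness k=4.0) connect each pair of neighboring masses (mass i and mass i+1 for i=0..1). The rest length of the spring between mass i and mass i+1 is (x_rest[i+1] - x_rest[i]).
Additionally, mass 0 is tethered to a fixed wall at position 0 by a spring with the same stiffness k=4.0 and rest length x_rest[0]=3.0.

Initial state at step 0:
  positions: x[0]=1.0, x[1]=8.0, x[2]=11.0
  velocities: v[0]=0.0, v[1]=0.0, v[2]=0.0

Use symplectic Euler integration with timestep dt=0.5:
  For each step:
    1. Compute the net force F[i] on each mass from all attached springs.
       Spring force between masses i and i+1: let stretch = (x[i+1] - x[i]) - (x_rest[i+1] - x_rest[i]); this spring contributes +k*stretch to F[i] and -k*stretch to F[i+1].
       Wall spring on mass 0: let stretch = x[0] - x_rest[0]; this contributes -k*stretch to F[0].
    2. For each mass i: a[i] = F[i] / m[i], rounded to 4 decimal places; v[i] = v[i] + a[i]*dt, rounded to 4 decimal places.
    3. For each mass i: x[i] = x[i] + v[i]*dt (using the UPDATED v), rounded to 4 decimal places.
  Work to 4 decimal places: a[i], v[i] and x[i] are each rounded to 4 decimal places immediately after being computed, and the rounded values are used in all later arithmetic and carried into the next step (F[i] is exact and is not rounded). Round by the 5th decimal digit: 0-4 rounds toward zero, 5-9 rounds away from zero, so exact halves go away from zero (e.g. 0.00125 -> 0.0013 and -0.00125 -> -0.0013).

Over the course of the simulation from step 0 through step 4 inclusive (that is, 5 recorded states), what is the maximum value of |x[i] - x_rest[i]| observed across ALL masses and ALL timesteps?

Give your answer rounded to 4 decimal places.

Answer: 3.0000

Derivation:
Step 0: x=[1.0000 8.0000 11.0000] v=[0.0000 0.0000 0.0000]
Step 1: x=[4.0000 4.0000 11.0000] v=[6.0000 -8.0000 0.0000]
Step 2: x=[5.0000 7.0000 7.0000] v=[2.0000 6.0000 -8.0000]
Step 3: x=[4.5000 8.0000 6.0000] v=[-1.0000 2.0000 -2.0000]
Step 4: x=[3.5000 3.5000 10.0000] v=[-2.0000 -9.0000 8.0000]
Max displacement = 3.0000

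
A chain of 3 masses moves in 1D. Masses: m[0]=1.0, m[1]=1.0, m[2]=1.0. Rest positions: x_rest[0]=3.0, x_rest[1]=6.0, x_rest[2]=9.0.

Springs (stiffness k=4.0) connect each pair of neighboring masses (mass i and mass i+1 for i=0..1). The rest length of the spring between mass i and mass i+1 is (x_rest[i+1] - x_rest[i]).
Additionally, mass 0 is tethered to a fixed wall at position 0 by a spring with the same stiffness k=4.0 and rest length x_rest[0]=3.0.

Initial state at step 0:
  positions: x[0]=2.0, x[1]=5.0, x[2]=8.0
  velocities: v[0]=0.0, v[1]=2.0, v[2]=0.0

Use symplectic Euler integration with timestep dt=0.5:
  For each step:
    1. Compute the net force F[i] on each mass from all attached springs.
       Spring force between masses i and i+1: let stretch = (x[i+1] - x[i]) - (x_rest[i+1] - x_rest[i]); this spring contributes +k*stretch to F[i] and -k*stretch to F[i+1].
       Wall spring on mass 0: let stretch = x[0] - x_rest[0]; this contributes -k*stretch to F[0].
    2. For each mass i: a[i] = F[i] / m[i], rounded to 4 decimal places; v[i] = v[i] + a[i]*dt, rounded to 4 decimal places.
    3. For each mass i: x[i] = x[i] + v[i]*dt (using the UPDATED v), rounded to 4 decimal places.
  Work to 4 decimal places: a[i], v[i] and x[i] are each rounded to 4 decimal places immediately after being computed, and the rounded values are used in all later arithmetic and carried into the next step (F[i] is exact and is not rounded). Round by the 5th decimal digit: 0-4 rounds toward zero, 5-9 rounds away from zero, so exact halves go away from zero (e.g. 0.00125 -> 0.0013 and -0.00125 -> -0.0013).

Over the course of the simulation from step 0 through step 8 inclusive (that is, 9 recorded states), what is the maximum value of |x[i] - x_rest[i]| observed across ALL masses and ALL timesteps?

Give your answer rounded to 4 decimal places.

Step 0: x=[2.0000 5.0000 8.0000] v=[0.0000 2.0000 0.0000]
Step 1: x=[3.0000 6.0000 8.0000] v=[2.0000 2.0000 0.0000]
Step 2: x=[4.0000 6.0000 9.0000] v=[2.0000 0.0000 2.0000]
Step 3: x=[3.0000 7.0000 10.0000] v=[-2.0000 2.0000 2.0000]
Step 4: x=[3.0000 7.0000 11.0000] v=[0.0000 0.0000 2.0000]
Step 5: x=[4.0000 7.0000 11.0000] v=[2.0000 0.0000 0.0000]
Step 6: x=[4.0000 8.0000 10.0000] v=[0.0000 2.0000 -2.0000]
Step 7: x=[4.0000 7.0000 10.0000] v=[0.0000 -2.0000 0.0000]
Step 8: x=[3.0000 6.0000 10.0000] v=[-2.0000 -2.0000 0.0000]
Max displacement = 2.0000

Answer: 2.0000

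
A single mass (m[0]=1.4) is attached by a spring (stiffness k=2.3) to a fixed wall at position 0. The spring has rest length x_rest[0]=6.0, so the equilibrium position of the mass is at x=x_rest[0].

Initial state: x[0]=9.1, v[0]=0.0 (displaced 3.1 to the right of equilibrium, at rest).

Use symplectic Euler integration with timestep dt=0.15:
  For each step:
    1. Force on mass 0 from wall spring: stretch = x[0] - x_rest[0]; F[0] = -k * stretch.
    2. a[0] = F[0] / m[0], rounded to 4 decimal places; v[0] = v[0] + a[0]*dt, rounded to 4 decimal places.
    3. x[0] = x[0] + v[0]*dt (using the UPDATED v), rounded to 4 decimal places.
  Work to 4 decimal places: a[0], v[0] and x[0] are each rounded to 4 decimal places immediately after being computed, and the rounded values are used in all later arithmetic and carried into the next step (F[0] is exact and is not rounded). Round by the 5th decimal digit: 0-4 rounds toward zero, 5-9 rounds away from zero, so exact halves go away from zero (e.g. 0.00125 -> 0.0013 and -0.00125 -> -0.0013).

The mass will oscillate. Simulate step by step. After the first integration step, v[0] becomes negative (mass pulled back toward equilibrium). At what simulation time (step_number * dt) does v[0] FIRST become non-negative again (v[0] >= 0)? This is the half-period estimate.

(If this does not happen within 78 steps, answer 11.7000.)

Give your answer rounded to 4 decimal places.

Answer: 2.5500

Derivation:
Step 0: x=[9.1000] v=[0.0000]
Step 1: x=[8.9854] v=[-0.7639]
Step 2: x=[8.7605] v=[-1.4996]
Step 3: x=[8.4335] v=[-2.1799]
Step 4: x=[8.0166] v=[-2.7796]
Step 5: x=[7.5251] v=[-3.2766]
Step 6: x=[6.9772] v=[-3.6524]
Step 7: x=[6.3932] v=[-3.8932]
Step 8: x=[5.7947] v=[-3.9901]
Step 9: x=[5.2038] v=[-3.9395]
Step 10: x=[4.6423] v=[-3.7433]
Step 11: x=[4.1310] v=[-3.4087]
Step 12: x=[3.6888] v=[-2.9481]
Step 13: x=[3.3320] v=[-2.3786]
Step 14: x=[3.0738] v=[-1.7211]
Step 15: x=[2.9238] v=[-1.0000]
Step 16: x=[2.8875] v=[-0.2419]
Step 17: x=[2.9663] v=[0.5251]
First v>=0 after going negative at step 17, time=2.5500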